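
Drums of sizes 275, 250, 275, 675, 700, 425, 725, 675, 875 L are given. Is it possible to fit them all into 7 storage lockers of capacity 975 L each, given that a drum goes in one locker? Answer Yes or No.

A valid assignment using 6 storage lockers:
  locker 1: 875 = 875
  locker 2: 725 + 250 = 975
  locker 3: 700 + 275 = 975
  locker 4: 675 + 275 = 950
  locker 5: 675 = 675
  locker 6: 425 = 425
That uses only 6 ≤ 7, so 7 storage lockers are enough.

Yes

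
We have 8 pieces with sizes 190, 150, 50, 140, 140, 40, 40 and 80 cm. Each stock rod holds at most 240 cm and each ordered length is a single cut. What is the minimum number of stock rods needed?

Total = 190 + 150 + 140 + 140 + 80 + 50 + 40 + 40 = 830 cm.
Lower bound: ⌈830/240⌉ = 4 stock rods.
A packing using 4 stock rods:
  stock rod 1: 190 + 50 = 240
  stock rod 2: 150 + 80 = 230
  stock rod 3: 140 + 40 + 40 = 220
  stock rod 4: 140 = 140
This matches the lower bound, so 4 is optimal.

4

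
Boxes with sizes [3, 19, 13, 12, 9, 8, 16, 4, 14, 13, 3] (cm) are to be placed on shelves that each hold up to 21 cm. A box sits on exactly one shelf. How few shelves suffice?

6

Total = 19 + 16 + 14 + 13 + 13 + 12 + 9 + 8 + 4 + 3 + 3 = 114 cm.
Lower bound: ⌈114/21⌉ = 6 shelves.
A packing using 6 shelves:
  shelf 1: 19 = 19
  shelf 2: 16 + 4 = 20
  shelf 3: 14 + 3 + 3 = 20
  shelf 4: 13 + 8 = 21
  shelf 5: 13 = 13
  shelf 6: 12 + 9 = 21
This matches the lower bound, so 6 is optimal.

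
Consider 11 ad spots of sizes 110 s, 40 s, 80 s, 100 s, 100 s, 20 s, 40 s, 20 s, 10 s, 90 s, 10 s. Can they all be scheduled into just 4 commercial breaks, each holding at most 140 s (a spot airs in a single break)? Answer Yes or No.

No

Total = 620 s; ⌈620/140⌉ = 5.
At least 5 commercial breaks are required, but only 4 are allowed.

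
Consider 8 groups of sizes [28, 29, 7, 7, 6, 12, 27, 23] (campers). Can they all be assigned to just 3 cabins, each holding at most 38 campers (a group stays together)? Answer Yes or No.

No

Total = 139 campers; ⌈139/38⌉ = 4.
At least 4 cabins are required, but only 3 are allowed.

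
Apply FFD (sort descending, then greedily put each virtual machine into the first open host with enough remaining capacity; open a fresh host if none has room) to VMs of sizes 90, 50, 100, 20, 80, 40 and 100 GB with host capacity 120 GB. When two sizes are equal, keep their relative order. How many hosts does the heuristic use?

Sorted descending: 100, 100, 90, 80, 50, 40, 20.
  100 → host 1 (new)  [load 100/120]
  100 → host 2 (new)  [load 100/120]
  90 → host 3 (new)  [load 90/120]
  80 → host 4 (new)  [load 80/120]
  50 → host 5 (new)  [load 50/120]
  40 → host 4  [load 120/120]
  20 → host 1  [load 120/120]
5 hosts opened.

5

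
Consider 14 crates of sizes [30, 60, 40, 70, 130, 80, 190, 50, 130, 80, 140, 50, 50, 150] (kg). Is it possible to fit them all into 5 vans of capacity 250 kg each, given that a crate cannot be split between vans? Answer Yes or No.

A valid assignment using 5 vans:
  van 1: 190 + 60 = 250
  van 2: 150 + 50 + 50 = 250
  van 3: 140 + 80 + 30 = 250
  van 4: 130 + 80 + 40 = 250
  van 5: 130 + 70 + 50 = 250
Every load is within 250 kg, so 5 vans suffice.

Yes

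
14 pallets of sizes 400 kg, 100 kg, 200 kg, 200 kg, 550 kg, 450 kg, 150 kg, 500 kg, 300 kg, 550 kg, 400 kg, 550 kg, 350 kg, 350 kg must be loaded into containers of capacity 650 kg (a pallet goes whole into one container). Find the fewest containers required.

Total = 550 + 550 + 550 + 500 + 450 + 400 + 400 + 350 + 350 + 300 + 200 + 200 + 150 + 100 = 5050 kg.
Lower bound: ⌈5050/650⌉ = 8 containers.
Also, 9 pallets each exceed 325 kg, and no two of those can share a container, so at least 9 containers are needed.
A packing using 9 containers:
  container 1: 550 + 100 = 650
  container 2: 550 = 550
  container 3: 550 = 550
  container 4: 500 + 150 = 650
  container 5: 450 + 200 = 650
  container 6: 400 + 200 = 600
  container 7: 400 = 400
  container 8: 350 + 300 = 650
  container 9: 350 = 350
This matches the lower bound, so 9 is optimal.

9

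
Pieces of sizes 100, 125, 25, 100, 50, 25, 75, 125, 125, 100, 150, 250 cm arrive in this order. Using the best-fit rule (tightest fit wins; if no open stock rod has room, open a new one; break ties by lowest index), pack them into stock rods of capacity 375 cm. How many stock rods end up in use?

4

  100 → stock rod 1 (new)  [load 100/375]
  125 → stock rod 1  [load 225/375]
  25 → stock rod 1  [load 250/375]
  100 → stock rod 1  [load 350/375]
  50 → stock rod 2 (new)  [load 50/375]
  25 → stock rod 1  [load 375/375]
  75 → stock rod 2  [load 125/375]
  125 → stock rod 2  [load 250/375]
  125 → stock rod 2  [load 375/375]
  100 → stock rod 3 (new)  [load 100/375]
  150 → stock rod 3  [load 250/375]
  250 → stock rod 4 (new)  [load 250/375]
4 stock rods opened.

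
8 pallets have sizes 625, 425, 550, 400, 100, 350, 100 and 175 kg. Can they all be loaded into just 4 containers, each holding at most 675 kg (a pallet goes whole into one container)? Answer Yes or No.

No

Total = 2725 kg; ⌈2725/675⌉ = 5.
At least 5 containers are required, but only 4 are allowed.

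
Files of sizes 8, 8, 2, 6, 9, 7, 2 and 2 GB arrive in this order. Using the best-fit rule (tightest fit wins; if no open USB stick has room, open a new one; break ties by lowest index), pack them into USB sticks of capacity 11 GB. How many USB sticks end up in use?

5

  8 → USB stick 1 (new)  [load 8/11]
  8 → USB stick 2 (new)  [load 8/11]
  2 → USB stick 1  [load 10/11]
  6 → USB stick 3 (new)  [load 6/11]
  9 → USB stick 4 (new)  [load 9/11]
  7 → USB stick 5 (new)  [load 7/11]
  2 → USB stick 4  [load 11/11]
  2 → USB stick 2  [load 10/11]
5 USB sticks opened.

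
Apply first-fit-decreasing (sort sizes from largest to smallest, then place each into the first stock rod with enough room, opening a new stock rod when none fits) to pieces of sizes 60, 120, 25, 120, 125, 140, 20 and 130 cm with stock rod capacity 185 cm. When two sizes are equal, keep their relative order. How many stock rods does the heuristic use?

5

Sorted descending: 140, 130, 125, 120, 120, 60, 25, 20.
  140 → stock rod 1 (new)  [load 140/185]
  130 → stock rod 2 (new)  [load 130/185]
  125 → stock rod 3 (new)  [load 125/185]
  120 → stock rod 4 (new)  [load 120/185]
  120 → stock rod 5 (new)  [load 120/185]
  60 → stock rod 3  [load 185/185]
  25 → stock rod 1  [load 165/185]
  20 → stock rod 1  [load 185/185]
5 stock rods opened.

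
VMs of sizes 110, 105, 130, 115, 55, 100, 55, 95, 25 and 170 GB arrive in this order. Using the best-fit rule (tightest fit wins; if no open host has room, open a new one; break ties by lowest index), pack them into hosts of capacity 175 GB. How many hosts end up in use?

  110 → host 1 (new)  [load 110/175]
  105 → host 2 (new)  [load 105/175]
  130 → host 3 (new)  [load 130/175]
  115 → host 4 (new)  [load 115/175]
  55 → host 4  [load 170/175]
  100 → host 5 (new)  [load 100/175]
  55 → host 1  [load 165/175]
  95 → host 6 (new)  [load 95/175]
  25 → host 3  [load 155/175]
  170 → host 7 (new)  [load 170/175]
7 hosts opened.

7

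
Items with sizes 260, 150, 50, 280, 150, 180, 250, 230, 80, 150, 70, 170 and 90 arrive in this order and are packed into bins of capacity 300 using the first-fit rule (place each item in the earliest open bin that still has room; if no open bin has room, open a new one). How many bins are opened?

  260 → bin 1 (new)  [load 260/300]
  150 → bin 2 (new)  [load 150/300]
  50 → bin 2  [load 200/300]
  280 → bin 3 (new)  [load 280/300]
  150 → bin 4 (new)  [load 150/300]
  180 → bin 5 (new)  [load 180/300]
  250 → bin 6 (new)  [load 250/300]
  230 → bin 7 (new)  [load 230/300]
  80 → bin 2  [load 280/300]
  150 → bin 4  [load 300/300]
  70 → bin 5  [load 250/300]
  170 → bin 8 (new)  [load 170/300]
  90 → bin 8  [load 260/300]
8 bins opened.

8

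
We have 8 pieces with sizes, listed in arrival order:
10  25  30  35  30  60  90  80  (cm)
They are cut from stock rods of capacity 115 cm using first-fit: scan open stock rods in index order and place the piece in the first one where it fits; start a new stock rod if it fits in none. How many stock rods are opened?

  10 → stock rod 1 (new)  [load 10/115]
  25 → stock rod 1  [load 35/115]
  30 → stock rod 1  [load 65/115]
  35 → stock rod 1  [load 100/115]
  30 → stock rod 2 (new)  [load 30/115]
  60 → stock rod 2  [load 90/115]
  90 → stock rod 3 (new)  [load 90/115]
  80 → stock rod 4 (new)  [load 80/115]
4 stock rods opened.

4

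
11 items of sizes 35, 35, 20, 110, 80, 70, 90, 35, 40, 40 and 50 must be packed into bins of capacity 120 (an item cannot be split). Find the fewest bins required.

Total = 110 + 90 + 80 + 70 + 50 + 40 + 40 + 35 + 35 + 35 + 20 = 605.
Lower bound: ⌈605/120⌉ = 6 bins.
A packing using 6 bins:
  bin 1: 110 = 110
  bin 2: 90 + 20 = 110
  bin 3: 80 + 40 = 120
  bin 4: 70 + 50 = 120
  bin 5: 40 + 35 + 35 = 110
  bin 6: 35 = 35
This matches the lower bound, so 6 is optimal.

6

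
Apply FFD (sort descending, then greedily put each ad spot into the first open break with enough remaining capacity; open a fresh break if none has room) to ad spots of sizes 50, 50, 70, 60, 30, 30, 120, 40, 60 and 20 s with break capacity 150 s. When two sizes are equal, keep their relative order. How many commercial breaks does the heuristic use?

4

Sorted descending: 120, 70, 60, 60, 50, 50, 40, 30, 30, 20.
  120 → break 1 (new)  [load 120/150]
  70 → break 2 (new)  [load 70/150]
  60 → break 2  [load 130/150]
  60 → break 3 (new)  [load 60/150]
  50 → break 3  [load 110/150]
  50 → break 4 (new)  [load 50/150]
  40 → break 3  [load 150/150]
  30 → break 1  [load 150/150]
  30 → break 4  [load 80/150]
  20 → break 2  [load 150/150]
4 commercial breaks opened.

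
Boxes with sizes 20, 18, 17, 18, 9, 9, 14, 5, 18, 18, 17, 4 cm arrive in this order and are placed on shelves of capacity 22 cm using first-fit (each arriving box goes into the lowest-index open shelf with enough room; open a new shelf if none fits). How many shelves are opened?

  20 → shelf 1 (new)  [load 20/22]
  18 → shelf 2 (new)  [load 18/22]
  17 → shelf 3 (new)  [load 17/22]
  18 → shelf 4 (new)  [load 18/22]
  9 → shelf 5 (new)  [load 9/22]
  9 → shelf 5  [load 18/22]
  14 → shelf 6 (new)  [load 14/22]
  5 → shelf 3  [load 22/22]
  18 → shelf 7 (new)  [load 18/22]
  18 → shelf 8 (new)  [load 18/22]
  17 → shelf 9 (new)  [load 17/22]
  4 → shelf 2  [load 22/22]
9 shelves opened.

9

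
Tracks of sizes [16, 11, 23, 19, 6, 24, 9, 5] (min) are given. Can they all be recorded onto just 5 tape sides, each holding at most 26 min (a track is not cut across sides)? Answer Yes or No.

A valid assignment using 5 tape sides:
  side 1: 24 = 24
  side 2: 23 = 23
  side 3: 19 + 6 = 25
  side 4: 16 + 9 = 25
  side 5: 11 + 5 = 16
Every load is within 26 min, so 5 tape sides suffice.

Yes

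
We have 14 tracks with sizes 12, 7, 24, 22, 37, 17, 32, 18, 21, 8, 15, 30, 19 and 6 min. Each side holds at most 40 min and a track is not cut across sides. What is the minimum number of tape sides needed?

7

Total = 37 + 32 + 30 + 24 + 22 + 21 + 19 + 18 + 17 + 15 + 12 + 8 + 7 + 6 = 268 min.
Lower bound: ⌈268/40⌉ = 7 tape sides.
A packing using 7 tape sides:
  side 1: 37 = 37
  side 2: 32 + 8 = 40
  side 3: 30 + 7 = 37
  side 4: 24 + 15 = 39
  side 5: 22 + 18 = 40
  side 6: 21 + 19 = 40
  side 7: 17 + 12 + 6 = 35
This matches the lower bound, so 7 is optimal.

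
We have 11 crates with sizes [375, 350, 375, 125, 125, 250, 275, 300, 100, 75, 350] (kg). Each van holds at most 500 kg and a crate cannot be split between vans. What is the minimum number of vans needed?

7

Total = 375 + 375 + 350 + 350 + 300 + 275 + 250 + 125 + 125 + 100 + 75 = 2700 kg.
Lower bound: ⌈2700/500⌉ = 6 vans.
A packing using 7 vans:
  van 1: 375 + 125 = 500
  van 2: 375 + 125 = 500
  van 3: 350 + 100 = 450
  van 4: 350 + 75 = 425
  van 5: 300 = 300
  van 6: 275 = 275
  van 7: 250 = 250
No arrangement into 6 vans stays within capacity, so 7 is optimal.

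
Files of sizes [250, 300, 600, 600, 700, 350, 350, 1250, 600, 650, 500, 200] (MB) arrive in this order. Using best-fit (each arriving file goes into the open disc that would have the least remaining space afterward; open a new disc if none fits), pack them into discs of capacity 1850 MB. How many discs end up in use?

  250 → disc 1 (new)  [load 250/1850]
  300 → disc 1  [load 550/1850]
  600 → disc 1  [load 1150/1850]
  600 → disc 1  [load 1750/1850]
  700 → disc 2 (new)  [load 700/1850]
  350 → disc 2  [load 1050/1850]
  350 → disc 2  [load 1400/1850]
  1250 → disc 3 (new)  [load 1250/1850]
  600 → disc 3  [load 1850/1850]
  650 → disc 4 (new)  [load 650/1850]
  500 → disc 4  [load 1150/1850]
  200 → disc 2  [load 1600/1850]
4 discs opened.

4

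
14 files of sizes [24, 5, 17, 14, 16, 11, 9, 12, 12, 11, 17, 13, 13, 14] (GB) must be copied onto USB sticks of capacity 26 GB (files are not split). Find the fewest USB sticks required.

8

Total = 24 + 17 + 17 + 16 + 14 + 14 + 13 + 13 + 12 + 12 + 11 + 11 + 9 + 5 = 188 GB.
Lower bound: ⌈188/26⌉ = 8 USB sticks.
A packing using 8 USB sticks:
  USB stick 1: 24 = 24
  USB stick 2: 17 + 9 = 26
  USB stick 3: 17 + 5 = 22
  USB stick 4: 16 = 16
  USB stick 5: 14 + 12 = 26
  USB stick 6: 14 + 12 = 26
  USB stick 7: 13 + 13 = 26
  USB stick 8: 11 + 11 = 22
This matches the lower bound, so 8 is optimal.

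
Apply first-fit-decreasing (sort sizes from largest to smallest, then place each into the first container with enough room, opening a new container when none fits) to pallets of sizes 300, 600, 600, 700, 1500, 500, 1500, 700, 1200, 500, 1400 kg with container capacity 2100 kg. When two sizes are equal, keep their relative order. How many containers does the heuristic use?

5

Sorted descending: 1500, 1500, 1400, 1200, 700, 700, 600, 600, 500, 500, 300.
  1500 → container 1 (new)  [load 1500/2100]
  1500 → container 2 (new)  [load 1500/2100]
  1400 → container 3 (new)  [load 1400/2100]
  1200 → container 4 (new)  [load 1200/2100]
  700 → container 3  [load 2100/2100]
  700 → container 4  [load 1900/2100]
  600 → container 1  [load 2100/2100]
  600 → container 2  [load 2100/2100]
  500 → container 5 (new)  [load 500/2100]
  500 → container 5  [load 1000/2100]
  300 → container 5  [load 1300/2100]
5 containers opened.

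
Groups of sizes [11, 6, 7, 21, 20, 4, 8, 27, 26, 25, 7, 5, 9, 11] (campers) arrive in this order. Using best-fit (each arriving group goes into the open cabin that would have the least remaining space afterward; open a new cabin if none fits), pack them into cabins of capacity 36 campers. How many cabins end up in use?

  11 → cabin 1 (new)  [load 11/36]
  6 → cabin 1  [load 17/36]
  7 → cabin 1  [load 24/36]
  21 → cabin 2 (new)  [load 21/36]
  20 → cabin 3 (new)  [load 20/36]
  4 → cabin 1  [load 28/36]
  8 → cabin 1  [load 36/36]
  27 → cabin 4 (new)  [load 27/36]
  26 → cabin 5 (new)  [load 26/36]
  25 → cabin 6 (new)  [load 25/36]
  7 → cabin 4  [load 34/36]
  5 → cabin 5  [load 31/36]
  9 → cabin 6  [load 34/36]
  11 → cabin 2  [load 32/36]
6 cabins opened.

6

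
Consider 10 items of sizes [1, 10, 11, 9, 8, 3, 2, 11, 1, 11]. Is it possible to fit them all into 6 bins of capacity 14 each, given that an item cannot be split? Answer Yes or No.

A valid assignment using 6 bins:
  bin 1: 11 + 3 = 14
  bin 2: 11 + 2 + 1 = 14
  bin 3: 11 + 1 = 12
  bin 4: 10 = 10
  bin 5: 9 = 9
  bin 6: 8 = 8
Every load is within 14, so 6 bins suffice.

Yes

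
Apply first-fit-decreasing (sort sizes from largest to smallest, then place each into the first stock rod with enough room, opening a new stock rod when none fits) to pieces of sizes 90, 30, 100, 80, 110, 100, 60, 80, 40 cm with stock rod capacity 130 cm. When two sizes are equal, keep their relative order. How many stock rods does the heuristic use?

7

Sorted descending: 110, 100, 100, 90, 80, 80, 60, 40, 30.
  110 → stock rod 1 (new)  [load 110/130]
  100 → stock rod 2 (new)  [load 100/130]
  100 → stock rod 3 (new)  [load 100/130]
  90 → stock rod 4 (new)  [load 90/130]
  80 → stock rod 5 (new)  [load 80/130]
  80 → stock rod 6 (new)  [load 80/130]
  60 → stock rod 7 (new)  [load 60/130]
  40 → stock rod 4  [load 130/130]
  30 → stock rod 2  [load 130/130]
7 stock rods opened.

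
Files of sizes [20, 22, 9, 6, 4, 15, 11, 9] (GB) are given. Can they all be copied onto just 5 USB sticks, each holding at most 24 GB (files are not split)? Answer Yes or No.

Yes

A valid assignment using 5 USB sticks:
  USB stick 1: 22 = 22
  USB stick 2: 20 + 4 = 24
  USB stick 3: 15 + 9 = 24
  USB stick 4: 11 + 9 = 20
  USB stick 5: 6 = 6
Every load is within 24 GB, so 5 USB sticks suffice.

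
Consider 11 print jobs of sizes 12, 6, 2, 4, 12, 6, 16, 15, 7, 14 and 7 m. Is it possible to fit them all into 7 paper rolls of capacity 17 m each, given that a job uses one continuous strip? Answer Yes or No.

Yes

A valid assignment using 7 paper rolls:
  roll 1: 16 = 16
  roll 2: 15 + 2 = 17
  roll 3: 14 = 14
  roll 4: 12 + 4 = 16
  roll 5: 12 = 12
  roll 6: 7 + 7 = 14
  roll 7: 6 + 6 = 12
Every load is within 17 m, so 7 paper rolls suffice.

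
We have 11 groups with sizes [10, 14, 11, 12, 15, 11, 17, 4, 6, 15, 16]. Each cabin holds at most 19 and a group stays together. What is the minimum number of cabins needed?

Total = 17 + 16 + 15 + 15 + 14 + 12 + 11 + 11 + 10 + 6 + 4 = 131.
Lower bound: ⌈131/19⌉ = 7 cabins.
Also, 9 groups each exceed 19/2, and no two of those can share a cabin, so at least 9 cabins are needed.
A packing using 9 cabins:
  cabin 1: 17 = 17
  cabin 2: 16 = 16
  cabin 3: 15 + 4 = 19
  cabin 4: 15 = 15
  cabin 5: 14 = 14
  cabin 6: 12 + 6 = 18
  cabin 7: 11 = 11
  cabin 8: 11 = 11
  cabin 9: 10 = 10
This matches the lower bound, so 9 is optimal.

9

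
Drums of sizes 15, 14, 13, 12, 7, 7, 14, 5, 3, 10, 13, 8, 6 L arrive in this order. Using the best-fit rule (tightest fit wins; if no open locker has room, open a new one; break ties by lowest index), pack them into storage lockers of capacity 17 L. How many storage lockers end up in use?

  15 → locker 1 (new)  [load 15/17]
  14 → locker 2 (new)  [load 14/17]
  13 → locker 3 (new)  [load 13/17]
  12 → locker 4 (new)  [load 12/17]
  7 → locker 5 (new)  [load 7/17]
  7 → locker 5  [load 14/17]
  14 → locker 6 (new)  [load 14/17]
  5 → locker 4  [load 17/17]
  3 → locker 2  [load 17/17]
  10 → locker 7 (new)  [load 10/17]
  13 → locker 8 (new)  [load 13/17]
  8 → locker 9 (new)  [load 8/17]
  6 → locker 7  [load 16/17]
9 storage lockers opened.

9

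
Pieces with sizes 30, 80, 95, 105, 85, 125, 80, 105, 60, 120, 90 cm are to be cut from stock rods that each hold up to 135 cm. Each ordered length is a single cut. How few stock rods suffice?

Total = 125 + 120 + 105 + 105 + 95 + 90 + 85 + 80 + 80 + 60 + 30 = 975 cm.
Lower bound: ⌈975/135⌉ = 8 stock rods.
Also, 9 pieces each exceed 135/2 cm, and no two of those can share a stock rod, so at least 9 stock rods are needed.
A packing using 10 stock rods:
  stock rod 1: 125 = 125
  stock rod 2: 120 = 120
  stock rod 3: 105 + 30 = 135
  stock rod 4: 105 = 105
  stock rod 5: 95 = 95
  stock rod 6: 90 = 90
  stock rod 7: 85 = 85
  stock rod 8: 80 = 80
  stock rod 9: 80 = 80
  stock rod 10: 60 = 60
No arrangement into 9 stock rods stays within capacity, so 10 is optimal.

10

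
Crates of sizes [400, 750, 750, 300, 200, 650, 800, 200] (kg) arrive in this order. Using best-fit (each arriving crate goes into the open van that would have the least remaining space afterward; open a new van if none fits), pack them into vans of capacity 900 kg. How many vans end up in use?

5

  400 → van 1 (new)  [load 400/900]
  750 → van 2 (new)  [load 750/900]
  750 → van 3 (new)  [load 750/900]
  300 → van 1  [load 700/900]
  200 → van 1  [load 900/900]
  650 → van 4 (new)  [load 650/900]
  800 → van 5 (new)  [load 800/900]
  200 → van 4  [load 850/900]
5 vans opened.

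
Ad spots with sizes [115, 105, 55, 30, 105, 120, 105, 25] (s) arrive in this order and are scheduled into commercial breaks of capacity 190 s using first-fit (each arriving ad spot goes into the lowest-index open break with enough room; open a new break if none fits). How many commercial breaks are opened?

  115 → break 1 (new)  [load 115/190]
  105 → break 2 (new)  [load 105/190]
  55 → break 1  [load 170/190]
  30 → break 2  [load 135/190]
  105 → break 3 (new)  [load 105/190]
  120 → break 4 (new)  [load 120/190]
  105 → break 5 (new)  [load 105/190]
  25 → break 2  [load 160/190]
5 commercial breaks opened.

5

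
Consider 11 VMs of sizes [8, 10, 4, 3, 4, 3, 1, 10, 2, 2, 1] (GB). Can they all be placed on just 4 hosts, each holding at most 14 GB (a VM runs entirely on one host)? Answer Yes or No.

Yes

A valid assignment using 4 hosts:
  host 1: 10 + 4 = 14
  host 2: 10 + 4 = 14
  host 3: 8 + 3 + 3 = 14
  host 4: 2 + 2 + 1 + 1 = 6
Every load is within 14 GB, so 4 hosts suffice.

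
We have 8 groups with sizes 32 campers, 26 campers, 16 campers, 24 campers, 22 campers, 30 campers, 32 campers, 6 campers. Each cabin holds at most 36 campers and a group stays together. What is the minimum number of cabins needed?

Total = 32 + 32 + 30 + 26 + 24 + 22 + 16 + 6 = 188 campers.
Lower bound: ⌈188/36⌉ = 6 cabins.
A packing using 7 cabins:
  cabin 1: 32 = 32
  cabin 2: 32 = 32
  cabin 3: 30 + 6 = 36
  cabin 4: 26 = 26
  cabin 5: 24 = 24
  cabin 6: 22 = 22
  cabin 7: 16 = 16
No arrangement into 6 cabins stays within capacity, so 7 is optimal.

7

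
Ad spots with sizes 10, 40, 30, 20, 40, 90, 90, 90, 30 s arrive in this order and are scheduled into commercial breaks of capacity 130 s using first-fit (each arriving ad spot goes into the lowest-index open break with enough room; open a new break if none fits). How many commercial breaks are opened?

  10 → break 1 (new)  [load 10/130]
  40 → break 1  [load 50/130]
  30 → break 1  [load 80/130]
  20 → break 1  [load 100/130]
  40 → break 2 (new)  [load 40/130]
  90 → break 2  [load 130/130]
  90 → break 3 (new)  [load 90/130]
  90 → break 4 (new)  [load 90/130]
  30 → break 1  [load 130/130]
4 commercial breaks opened.

4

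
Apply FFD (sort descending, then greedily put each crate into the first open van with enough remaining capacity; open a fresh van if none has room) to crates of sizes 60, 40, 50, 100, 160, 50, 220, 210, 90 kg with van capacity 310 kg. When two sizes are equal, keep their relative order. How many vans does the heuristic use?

4

Sorted descending: 220, 210, 160, 100, 90, 60, 50, 50, 40.
  220 → van 1 (new)  [load 220/310]
  210 → van 2 (new)  [load 210/310]
  160 → van 3 (new)  [load 160/310]
  100 → van 2  [load 310/310]
  90 → van 1  [load 310/310]
  60 → van 3  [load 220/310]
  50 → van 3  [load 270/310]
  50 → van 4 (new)  [load 50/310]
  40 → van 3  [load 310/310]
4 vans opened.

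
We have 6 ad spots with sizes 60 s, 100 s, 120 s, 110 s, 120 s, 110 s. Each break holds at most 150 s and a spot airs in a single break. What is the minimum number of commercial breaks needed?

6

Total = 120 + 120 + 110 + 110 + 100 + 60 = 620 s.
Lower bound: ⌈620/150⌉ = 5 commercial breaks.
A packing using 6 commercial breaks:
  break 1: 120 = 120
  break 2: 120 = 120
  break 3: 110 = 110
  break 4: 110 = 110
  break 5: 100 = 100
  break 6: 60 = 60
No arrangement into 5 commercial breaks stays within capacity, so 6 is optimal.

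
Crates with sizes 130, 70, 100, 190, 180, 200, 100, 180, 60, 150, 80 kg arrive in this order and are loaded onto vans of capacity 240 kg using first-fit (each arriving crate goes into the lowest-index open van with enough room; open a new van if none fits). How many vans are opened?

7

  130 → van 1 (new)  [load 130/240]
  70 → van 1  [load 200/240]
  100 → van 2 (new)  [load 100/240]
  190 → van 3 (new)  [load 190/240]
  180 → van 4 (new)  [load 180/240]
  200 → van 5 (new)  [load 200/240]
  100 → van 2  [load 200/240]
  180 → van 6 (new)  [load 180/240]
  60 → van 4  [load 240/240]
  150 → van 7 (new)  [load 150/240]
  80 → van 7  [load 230/240]
7 vans opened.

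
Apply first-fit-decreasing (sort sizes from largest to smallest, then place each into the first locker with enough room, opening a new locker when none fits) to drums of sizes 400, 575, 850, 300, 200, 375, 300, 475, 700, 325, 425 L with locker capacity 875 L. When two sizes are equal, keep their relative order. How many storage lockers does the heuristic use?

Sorted descending: 850, 700, 575, 475, 425, 400, 375, 325, 300, 300, 200.
  850 → locker 1 (new)  [load 850/875]
  700 → locker 2 (new)  [load 700/875]
  575 → locker 3 (new)  [load 575/875]
  475 → locker 4 (new)  [load 475/875]
  425 → locker 5 (new)  [load 425/875]
  400 → locker 4  [load 875/875]
  375 → locker 5  [load 800/875]
  325 → locker 6 (new)  [load 325/875]
  300 → locker 3  [load 875/875]
  300 → locker 6  [load 625/875]
  200 → locker 6  [load 825/875]
6 storage lockers opened.

6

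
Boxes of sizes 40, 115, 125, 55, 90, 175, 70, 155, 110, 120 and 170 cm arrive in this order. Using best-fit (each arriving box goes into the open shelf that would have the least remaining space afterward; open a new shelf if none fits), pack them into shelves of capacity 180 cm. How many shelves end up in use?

8

  40 → shelf 1 (new)  [load 40/180]
  115 → shelf 1  [load 155/180]
  125 → shelf 2 (new)  [load 125/180]
  55 → shelf 2  [load 180/180]
  90 → shelf 3 (new)  [load 90/180]
  175 → shelf 4 (new)  [load 175/180]
  70 → shelf 3  [load 160/180]
  155 → shelf 5 (new)  [load 155/180]
  110 → shelf 6 (new)  [load 110/180]
  120 → shelf 7 (new)  [load 120/180]
  170 → shelf 8 (new)  [load 170/180]
8 shelves opened.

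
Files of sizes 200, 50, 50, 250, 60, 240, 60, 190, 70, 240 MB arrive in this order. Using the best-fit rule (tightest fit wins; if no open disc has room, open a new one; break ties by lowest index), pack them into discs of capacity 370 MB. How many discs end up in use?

  200 → disc 1 (new)  [load 200/370]
  50 → disc 1  [load 250/370]
  50 → disc 1  [load 300/370]
  250 → disc 2 (new)  [load 250/370]
  60 → disc 1  [load 360/370]
  240 → disc 3 (new)  [load 240/370]
  60 → disc 2  [load 310/370]
  190 → disc 4 (new)  [load 190/370]
  70 → disc 3  [load 310/370]
  240 → disc 5 (new)  [load 240/370]
5 discs opened.

5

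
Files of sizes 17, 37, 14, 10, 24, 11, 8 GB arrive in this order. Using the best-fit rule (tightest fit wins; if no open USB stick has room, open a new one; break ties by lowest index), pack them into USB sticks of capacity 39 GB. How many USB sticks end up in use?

  17 → USB stick 1 (new)  [load 17/39]
  37 → USB stick 2 (new)  [load 37/39]
  14 → USB stick 1  [load 31/39]
  10 → USB stick 3 (new)  [load 10/39]
  24 → USB stick 3  [load 34/39]
  11 → USB stick 4 (new)  [load 11/39]
  8 → USB stick 1  [load 39/39]
4 USB sticks opened.

4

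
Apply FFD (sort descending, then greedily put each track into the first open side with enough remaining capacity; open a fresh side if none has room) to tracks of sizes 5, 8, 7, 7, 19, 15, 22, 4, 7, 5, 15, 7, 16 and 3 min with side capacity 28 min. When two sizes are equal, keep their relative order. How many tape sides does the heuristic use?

6

Sorted descending: 22, 19, 16, 15, 15, 8, 7, 7, 7, 7, 5, 5, 4, 3.
  22 → side 1 (new)  [load 22/28]
  19 → side 2 (new)  [load 19/28]
  16 → side 3 (new)  [load 16/28]
  15 → side 4 (new)  [load 15/28]
  15 → side 5 (new)  [load 15/28]
  8 → side 2  [load 27/28]
  7 → side 3  [load 23/28]
  7 → side 4  [load 22/28]
  7 → side 5  [load 22/28]
  7 → side 6 (new)  [load 7/28]
  5 → side 1  [load 27/28]
  5 → side 3  [load 28/28]
  4 → side 4  [load 26/28]
  3 → side 5  [load 25/28]
6 tape sides opened.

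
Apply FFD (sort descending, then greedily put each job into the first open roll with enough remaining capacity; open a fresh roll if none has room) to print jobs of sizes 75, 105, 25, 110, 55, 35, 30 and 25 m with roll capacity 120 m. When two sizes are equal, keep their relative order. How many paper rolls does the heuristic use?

5

Sorted descending: 110, 105, 75, 55, 35, 30, 25, 25.
  110 → roll 1 (new)  [load 110/120]
  105 → roll 2 (new)  [load 105/120]
  75 → roll 3 (new)  [load 75/120]
  55 → roll 4 (new)  [load 55/120]
  35 → roll 3  [load 110/120]
  30 → roll 4  [load 85/120]
  25 → roll 4  [load 110/120]
  25 → roll 5 (new)  [load 25/120]
5 paper rolls opened.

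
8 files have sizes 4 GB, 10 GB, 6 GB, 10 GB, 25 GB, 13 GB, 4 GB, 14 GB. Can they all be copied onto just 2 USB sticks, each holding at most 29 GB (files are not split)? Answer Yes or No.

No

Total = 86 GB; ⌈86/29⌉ = 3.
At least 3 USB sticks are required, but only 2 are allowed.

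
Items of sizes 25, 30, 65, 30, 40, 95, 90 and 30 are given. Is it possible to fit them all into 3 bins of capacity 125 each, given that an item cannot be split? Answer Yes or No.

No

Total = 405; ⌈405/125⌉ = 4.
At least 4 bins are required, but only 3 are allowed.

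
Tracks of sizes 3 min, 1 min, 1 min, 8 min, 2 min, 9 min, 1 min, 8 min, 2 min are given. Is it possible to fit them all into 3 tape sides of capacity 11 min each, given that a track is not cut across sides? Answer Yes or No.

Total = 35 min; ⌈35/11⌉ = 4.
At least 4 tape sides are required, but only 3 are allowed.

No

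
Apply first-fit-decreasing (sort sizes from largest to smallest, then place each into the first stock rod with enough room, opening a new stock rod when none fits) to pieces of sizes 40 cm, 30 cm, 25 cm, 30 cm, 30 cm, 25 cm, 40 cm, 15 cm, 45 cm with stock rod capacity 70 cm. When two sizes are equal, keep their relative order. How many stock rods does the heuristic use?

Sorted descending: 45, 40, 40, 30, 30, 30, 25, 25, 15.
  45 → stock rod 1 (new)  [load 45/70]
  40 → stock rod 2 (new)  [load 40/70]
  40 → stock rod 3 (new)  [load 40/70]
  30 → stock rod 2  [load 70/70]
  30 → stock rod 3  [load 70/70]
  30 → stock rod 4 (new)  [load 30/70]
  25 → stock rod 1  [load 70/70]
  25 → stock rod 4  [load 55/70]
  15 → stock rod 4  [load 70/70]
4 stock rods opened.

4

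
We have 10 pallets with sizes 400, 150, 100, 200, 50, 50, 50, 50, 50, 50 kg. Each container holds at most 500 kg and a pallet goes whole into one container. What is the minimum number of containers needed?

3

Total = 400 + 200 + 150 + 100 + 50 + 50 + 50 + 50 + 50 + 50 = 1150 kg.
Lower bound: ⌈1150/500⌉ = 3 containers.
A packing using 3 containers:
  container 1: 400 + 100 = 500
  container 2: 200 + 150 + 50 + 50 + 50 = 500
  container 3: 50 + 50 + 50 = 150
This matches the lower bound, so 3 is optimal.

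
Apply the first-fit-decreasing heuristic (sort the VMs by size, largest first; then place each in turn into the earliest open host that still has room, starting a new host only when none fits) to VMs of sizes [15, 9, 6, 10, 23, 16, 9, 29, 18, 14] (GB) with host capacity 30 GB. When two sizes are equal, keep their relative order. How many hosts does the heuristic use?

6

Sorted descending: 29, 23, 18, 16, 15, 14, 10, 9, 9, 6.
  29 → host 1 (new)  [load 29/30]
  23 → host 2 (new)  [load 23/30]
  18 → host 3 (new)  [load 18/30]
  16 → host 4 (new)  [load 16/30]
  15 → host 5 (new)  [load 15/30]
  14 → host 4  [load 30/30]
  10 → host 3  [load 28/30]
  9 → host 5  [load 24/30]
  9 → host 6 (new)  [load 9/30]
  6 → host 2  [load 29/30]
6 hosts opened.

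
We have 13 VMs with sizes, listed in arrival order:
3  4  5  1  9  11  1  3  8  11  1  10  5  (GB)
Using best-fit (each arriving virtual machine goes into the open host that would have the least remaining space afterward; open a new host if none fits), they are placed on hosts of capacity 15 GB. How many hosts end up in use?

6

  3 → host 1 (new)  [load 3/15]
  4 → host 1  [load 7/15]
  5 → host 1  [load 12/15]
  1 → host 1  [load 13/15]
  9 → host 2 (new)  [load 9/15]
  11 → host 3 (new)  [load 11/15]
  1 → host 1  [load 14/15]
  3 → host 3  [load 14/15]
  8 → host 4 (new)  [load 8/15]
  11 → host 5 (new)  [load 11/15]
  1 → host 1  [load 15/15]
  10 → host 6 (new)  [load 10/15]
  5 → host 6  [load 15/15]
6 hosts opened.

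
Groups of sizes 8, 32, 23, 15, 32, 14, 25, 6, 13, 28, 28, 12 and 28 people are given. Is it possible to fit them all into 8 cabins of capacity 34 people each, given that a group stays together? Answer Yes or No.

Total = 264 people; ⌈264/34⌉ = 8.
The bound of 8 does not rule out 8, but exhaustive search shows no assignment into 8 cabins of capacity 34 people exists — the minimum is 9.

No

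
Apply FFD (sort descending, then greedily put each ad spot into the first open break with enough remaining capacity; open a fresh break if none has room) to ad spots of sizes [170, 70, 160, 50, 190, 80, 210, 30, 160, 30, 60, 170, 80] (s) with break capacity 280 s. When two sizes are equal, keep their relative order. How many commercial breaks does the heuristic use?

Sorted descending: 210, 190, 170, 170, 160, 160, 80, 80, 70, 60, 50, 30, 30.
  210 → break 1 (new)  [load 210/280]
  190 → break 2 (new)  [load 190/280]
  170 → break 3 (new)  [load 170/280]
  170 → break 4 (new)  [load 170/280]
  160 → break 5 (new)  [load 160/280]
  160 → break 6 (new)  [load 160/280]
  80 → break 2  [load 270/280]
  80 → break 3  [load 250/280]
  70 → break 1  [load 280/280]
  60 → break 4  [load 230/280]
  50 → break 4  [load 280/280]
  30 → break 3  [load 280/280]
  30 → break 5  [load 190/280]
6 commercial breaks opened.

6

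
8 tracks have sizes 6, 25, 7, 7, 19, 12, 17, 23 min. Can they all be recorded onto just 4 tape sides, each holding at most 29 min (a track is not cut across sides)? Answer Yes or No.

Total = 116 min; ⌈116/29⌉ = 4.
The bound of 4 does not rule out 4, but exhaustive search shows no assignment into 4 tape sides of capacity 29 min exists — the minimum is 5.

No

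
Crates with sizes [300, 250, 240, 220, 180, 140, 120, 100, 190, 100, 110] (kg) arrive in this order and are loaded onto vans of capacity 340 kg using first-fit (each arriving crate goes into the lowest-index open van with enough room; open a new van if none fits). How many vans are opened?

7

  300 → van 1 (new)  [load 300/340]
  250 → van 2 (new)  [load 250/340]
  240 → van 3 (new)  [load 240/340]
  220 → van 4 (new)  [load 220/340]
  180 → van 5 (new)  [load 180/340]
  140 → van 5  [load 320/340]
  120 → van 4  [load 340/340]
  100 → van 3  [load 340/340]
  190 → van 6 (new)  [load 190/340]
  100 → van 6  [load 290/340]
  110 → van 7 (new)  [load 110/340]
7 vans opened.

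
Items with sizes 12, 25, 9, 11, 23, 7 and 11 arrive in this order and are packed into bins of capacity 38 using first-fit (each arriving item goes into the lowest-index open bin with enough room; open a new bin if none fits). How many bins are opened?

  12 → bin 1 (new)  [load 12/38]
  25 → bin 1  [load 37/38]
  9 → bin 2 (new)  [load 9/38]
  11 → bin 2  [load 20/38]
  23 → bin 3 (new)  [load 23/38]
  7 → bin 2  [load 27/38]
  11 → bin 2  [load 38/38]
3 bins opened.

3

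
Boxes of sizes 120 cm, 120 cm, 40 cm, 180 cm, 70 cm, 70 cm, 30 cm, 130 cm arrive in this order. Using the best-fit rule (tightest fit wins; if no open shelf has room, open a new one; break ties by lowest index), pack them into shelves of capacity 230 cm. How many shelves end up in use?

4

  120 → shelf 1 (new)  [load 120/230]
  120 → shelf 2 (new)  [load 120/230]
  40 → shelf 1  [load 160/230]
  180 → shelf 3 (new)  [load 180/230]
  70 → shelf 1  [load 230/230]
  70 → shelf 2  [load 190/230]
  30 → shelf 2  [load 220/230]
  130 → shelf 4 (new)  [load 130/230]
4 shelves opened.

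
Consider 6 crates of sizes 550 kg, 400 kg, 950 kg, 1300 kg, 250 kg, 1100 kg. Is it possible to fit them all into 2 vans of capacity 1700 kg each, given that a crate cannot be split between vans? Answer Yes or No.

Total = 4550 kg; ⌈4550/1700⌉ = 3.
At least 3 vans are required, but only 2 are allowed.

No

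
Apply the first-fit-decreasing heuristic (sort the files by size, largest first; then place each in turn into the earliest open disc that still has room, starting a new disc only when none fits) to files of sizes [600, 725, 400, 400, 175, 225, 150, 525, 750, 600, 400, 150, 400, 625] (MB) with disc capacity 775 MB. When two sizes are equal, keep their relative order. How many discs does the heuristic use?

10

Sorted descending: 750, 725, 625, 600, 600, 525, 400, 400, 400, 400, 225, 175, 150, 150.
  750 → disc 1 (new)  [load 750/775]
  725 → disc 2 (new)  [load 725/775]
  625 → disc 3 (new)  [load 625/775]
  600 → disc 4 (new)  [load 600/775]
  600 → disc 5 (new)  [load 600/775]
  525 → disc 6 (new)  [load 525/775]
  400 → disc 7 (new)  [load 400/775]
  400 → disc 8 (new)  [load 400/775]
  400 → disc 9 (new)  [load 400/775]
  400 → disc 10 (new)  [load 400/775]
  225 → disc 6  [load 750/775]
  175 → disc 4  [load 775/775]
  150 → disc 3  [load 775/775]
  150 → disc 5  [load 750/775]
10 discs opened.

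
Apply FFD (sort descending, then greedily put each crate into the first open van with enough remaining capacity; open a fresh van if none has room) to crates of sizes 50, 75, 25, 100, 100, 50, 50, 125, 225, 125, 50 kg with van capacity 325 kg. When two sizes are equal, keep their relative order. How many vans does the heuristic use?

3

Sorted descending: 225, 125, 125, 100, 100, 75, 50, 50, 50, 50, 25.
  225 → van 1 (new)  [load 225/325]
  125 → van 2 (new)  [load 125/325]
  125 → van 2  [load 250/325]
  100 → van 1  [load 325/325]
  100 → van 3 (new)  [load 100/325]
  75 → van 2  [load 325/325]
  50 → van 3  [load 150/325]
  50 → van 3  [load 200/325]
  50 → van 3  [load 250/325]
  50 → van 3  [load 300/325]
  25 → van 3  [load 325/325]
3 vans opened.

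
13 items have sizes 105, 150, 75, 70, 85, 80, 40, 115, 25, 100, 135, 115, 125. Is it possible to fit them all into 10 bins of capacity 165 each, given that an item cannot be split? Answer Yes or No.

A valid assignment using 9 bins:
  bin 1: 150 = 150
  bin 2: 135 + 25 = 160
  bin 3: 125 + 40 = 165
  bin 4: 115 = 115
  bin 5: 115 = 115
  bin 6: 105 = 105
  bin 7: 100 = 100
  bin 8: 85 + 80 = 165
  bin 9: 75 + 70 = 145
That uses only 9 ≤ 10, so 10 bins are enough.

Yes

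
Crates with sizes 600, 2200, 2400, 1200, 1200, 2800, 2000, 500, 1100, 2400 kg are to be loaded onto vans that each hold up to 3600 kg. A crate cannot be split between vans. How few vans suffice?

Total = 2800 + 2400 + 2400 + 2200 + 2000 + 1200 + 1200 + 1100 + 600 + 500 = 16400 kg.
Lower bound: ⌈16400/3600⌉ = 5 vans.
A packing using 5 vans:
  van 1: 2800 + 600 = 3400
  van 2: 2400 + 1200 = 3600
  van 3: 2400 + 1200 = 3600
  van 4: 2200 + 1100 = 3300
  van 5: 2000 + 500 = 2500
This matches the lower bound, so 5 is optimal.

5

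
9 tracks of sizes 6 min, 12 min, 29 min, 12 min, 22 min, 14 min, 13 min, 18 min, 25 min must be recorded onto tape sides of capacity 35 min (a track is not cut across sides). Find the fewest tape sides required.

5

Total = 29 + 25 + 22 + 18 + 14 + 13 + 12 + 12 + 6 = 151 min.
Lower bound: ⌈151/35⌉ = 5 tape sides.
A packing using 5 tape sides:
  side 1: 29 + 6 = 35
  side 2: 25 = 25
  side 3: 22 + 13 = 35
  side 4: 18 + 14 = 32
  side 5: 12 + 12 = 24
This matches the lower bound, so 5 is optimal.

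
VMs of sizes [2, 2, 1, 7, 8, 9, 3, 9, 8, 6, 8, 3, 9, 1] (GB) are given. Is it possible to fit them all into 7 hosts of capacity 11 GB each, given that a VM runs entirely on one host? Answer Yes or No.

Total = 76 GB; ⌈76/11⌉ = 7.
8 VMs each exceed half the capacity and cannot share a host, forcing at least 8 hosts.
At least 8 hosts are required, but only 7 are allowed.

No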